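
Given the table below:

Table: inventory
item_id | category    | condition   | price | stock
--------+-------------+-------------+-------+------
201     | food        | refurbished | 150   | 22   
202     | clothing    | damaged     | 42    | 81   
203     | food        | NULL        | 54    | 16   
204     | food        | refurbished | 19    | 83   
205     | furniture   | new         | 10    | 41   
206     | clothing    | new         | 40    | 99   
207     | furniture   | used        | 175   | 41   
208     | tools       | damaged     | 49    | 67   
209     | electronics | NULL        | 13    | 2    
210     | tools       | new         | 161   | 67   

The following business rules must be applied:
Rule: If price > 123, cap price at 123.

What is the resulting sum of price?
596

Step 1: 3 records have price > 123
Step 2: These records originally summed to 486
Step 3: After capping: 3 × 123 = 369
Step 4: Unaffected records sum: 227
Step 5: Final sum = 369 + 227 = 596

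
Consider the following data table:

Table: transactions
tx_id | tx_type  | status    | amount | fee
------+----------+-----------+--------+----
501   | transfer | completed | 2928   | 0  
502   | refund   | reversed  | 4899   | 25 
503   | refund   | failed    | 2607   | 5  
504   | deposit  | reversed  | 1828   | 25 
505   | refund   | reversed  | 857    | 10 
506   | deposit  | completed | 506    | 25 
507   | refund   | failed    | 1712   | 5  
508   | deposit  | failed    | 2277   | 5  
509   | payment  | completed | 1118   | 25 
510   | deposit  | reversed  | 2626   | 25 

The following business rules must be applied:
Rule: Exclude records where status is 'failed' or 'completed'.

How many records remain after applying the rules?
4

Step 1: Count records to exclude
  - 3 (failed) + 3 (completed) = 6 records
Step 2: Total records: 10
Step 3: Remaining = 10 - 6 = 4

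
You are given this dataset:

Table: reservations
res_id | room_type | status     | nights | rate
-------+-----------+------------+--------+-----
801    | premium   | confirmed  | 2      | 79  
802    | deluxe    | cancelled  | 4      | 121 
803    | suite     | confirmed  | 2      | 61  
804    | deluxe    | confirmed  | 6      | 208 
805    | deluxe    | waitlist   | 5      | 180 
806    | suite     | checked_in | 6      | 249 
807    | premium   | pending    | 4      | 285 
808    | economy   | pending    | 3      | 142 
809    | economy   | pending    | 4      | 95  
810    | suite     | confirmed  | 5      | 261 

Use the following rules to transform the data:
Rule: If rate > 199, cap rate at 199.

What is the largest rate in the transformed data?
199

Step 1: Original maximum rate = 285
Step 2: Apply cap at 199
Step 3: 4 records had rate > 199 and were capped
Step 4: Maximum after transformation = 199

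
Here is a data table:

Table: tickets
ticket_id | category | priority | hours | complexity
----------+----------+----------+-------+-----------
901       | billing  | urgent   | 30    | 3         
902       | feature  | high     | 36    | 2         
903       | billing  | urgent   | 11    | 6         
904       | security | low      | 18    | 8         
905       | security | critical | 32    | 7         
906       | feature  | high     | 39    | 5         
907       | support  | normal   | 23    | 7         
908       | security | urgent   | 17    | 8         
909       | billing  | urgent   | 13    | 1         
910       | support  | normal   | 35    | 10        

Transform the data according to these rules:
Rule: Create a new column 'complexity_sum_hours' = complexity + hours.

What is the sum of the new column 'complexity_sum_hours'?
311

Step 1: For each record, compute complexity + hours
Example calculations:
  3 + 30 = 33
  2 + 36 = 38
  6 + 11 = 17
  ...
Step 2: Sum all derived values
Step 3: Total = 311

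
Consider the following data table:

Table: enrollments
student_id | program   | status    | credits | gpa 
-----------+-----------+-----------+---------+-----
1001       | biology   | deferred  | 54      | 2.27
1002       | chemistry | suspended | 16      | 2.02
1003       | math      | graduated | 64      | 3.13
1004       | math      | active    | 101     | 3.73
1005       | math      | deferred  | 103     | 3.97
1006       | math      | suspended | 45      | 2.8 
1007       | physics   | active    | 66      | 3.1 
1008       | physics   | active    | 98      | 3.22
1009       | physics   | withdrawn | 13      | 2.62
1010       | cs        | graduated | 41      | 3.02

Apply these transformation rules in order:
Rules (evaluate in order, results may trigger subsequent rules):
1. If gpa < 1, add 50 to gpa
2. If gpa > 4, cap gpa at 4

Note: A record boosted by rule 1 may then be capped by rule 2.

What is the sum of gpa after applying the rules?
29.88

Step 1: Apply rule 1 to records with gpa < 1
  - 0 records get bonus of 50
  - Of these, 0 records then exceed 4 and get capped
Step 2: Apply rule 2 to records with gpa > 4
  - 0 records (original) are capped
Step 3: Calculate final sum = 29.88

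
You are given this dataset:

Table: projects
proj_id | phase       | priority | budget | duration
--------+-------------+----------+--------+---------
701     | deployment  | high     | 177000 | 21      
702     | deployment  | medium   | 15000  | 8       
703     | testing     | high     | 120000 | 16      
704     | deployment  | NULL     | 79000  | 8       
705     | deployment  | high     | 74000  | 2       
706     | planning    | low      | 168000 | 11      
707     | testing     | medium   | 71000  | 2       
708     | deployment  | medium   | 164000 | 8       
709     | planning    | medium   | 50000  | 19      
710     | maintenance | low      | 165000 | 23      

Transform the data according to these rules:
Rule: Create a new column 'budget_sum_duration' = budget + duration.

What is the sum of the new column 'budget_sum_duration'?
1083118

Step 1: For each record, compute budget + duration
Example calculations:
  177000 + 21 = 177021
  15000 + 8 = 15008
  120000 + 16 = 120016
  ...
Step 2: Sum all derived values
Step 3: Total = 1083118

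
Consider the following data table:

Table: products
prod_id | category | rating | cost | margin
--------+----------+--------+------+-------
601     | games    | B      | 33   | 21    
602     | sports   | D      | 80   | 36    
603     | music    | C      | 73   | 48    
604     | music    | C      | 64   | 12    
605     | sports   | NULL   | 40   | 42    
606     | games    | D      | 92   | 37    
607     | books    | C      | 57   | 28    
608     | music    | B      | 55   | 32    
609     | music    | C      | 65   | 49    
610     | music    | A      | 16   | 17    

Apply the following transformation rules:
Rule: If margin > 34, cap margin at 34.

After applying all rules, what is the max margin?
34

Step 1: Original maximum margin = 49
Step 2: Apply cap at 34
Step 3: 5 records had margin > 34 and were capped
Step 4: Maximum after transformation = 34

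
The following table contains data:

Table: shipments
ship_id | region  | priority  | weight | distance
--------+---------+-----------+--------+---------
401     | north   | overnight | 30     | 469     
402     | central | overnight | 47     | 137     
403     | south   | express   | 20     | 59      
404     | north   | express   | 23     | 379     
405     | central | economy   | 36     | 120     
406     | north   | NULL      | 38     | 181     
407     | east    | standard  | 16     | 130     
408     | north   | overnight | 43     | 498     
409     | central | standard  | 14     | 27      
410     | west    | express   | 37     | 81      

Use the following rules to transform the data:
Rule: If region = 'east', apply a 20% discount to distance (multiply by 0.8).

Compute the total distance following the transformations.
2055.0

Step 1: Records with region = 'east' have total distance = 130
Step 2: Apply multiplier: 130 × 0.8 = 104.0
Step 3: Other records total: 1951
Step 4: Final sum = 104.0 + 1951 = 2055.0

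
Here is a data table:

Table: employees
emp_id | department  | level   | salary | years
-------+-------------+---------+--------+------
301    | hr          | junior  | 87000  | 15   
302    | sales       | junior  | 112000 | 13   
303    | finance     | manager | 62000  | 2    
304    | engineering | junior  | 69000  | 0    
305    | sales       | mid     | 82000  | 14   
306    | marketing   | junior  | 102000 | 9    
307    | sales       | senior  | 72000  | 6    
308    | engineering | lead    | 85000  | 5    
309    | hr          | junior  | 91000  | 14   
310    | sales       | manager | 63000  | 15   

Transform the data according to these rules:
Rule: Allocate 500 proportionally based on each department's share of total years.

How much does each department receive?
engineering: 26.88, finance: 10.75, hr: 155.91, marketing: 48.39, sales: 258.06

Step 1: Calculate total years = 93
Step 2: Calculate each department's proportion:
  engineering: 5/93 = 5.38% → 26.88
  finance: 2/93 = 2.15% → 10.75
  hr: 29/93 = 31.18% → 155.91
  marketing: 9/93 = 9.68% → 48.39
  sales: 48/93 = 51.61% → 258.06
Step 3: Verify: sum of allocations ≈ 500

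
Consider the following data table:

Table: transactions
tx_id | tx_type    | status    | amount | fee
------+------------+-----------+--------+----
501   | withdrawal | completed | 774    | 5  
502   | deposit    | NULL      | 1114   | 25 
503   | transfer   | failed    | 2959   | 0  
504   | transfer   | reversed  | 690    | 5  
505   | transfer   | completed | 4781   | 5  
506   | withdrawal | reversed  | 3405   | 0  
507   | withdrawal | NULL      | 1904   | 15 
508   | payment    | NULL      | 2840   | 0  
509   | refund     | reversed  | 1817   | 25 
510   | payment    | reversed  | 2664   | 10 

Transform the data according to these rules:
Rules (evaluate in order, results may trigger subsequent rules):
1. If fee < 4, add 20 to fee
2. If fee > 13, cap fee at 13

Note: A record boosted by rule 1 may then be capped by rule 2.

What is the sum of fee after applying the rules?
103

Step 1: Apply rule 1 to records with fee < 4
  - 3 records get bonus of 20
  - Of these, 3 records then exceed 13 and get capped
Step 2: Apply rule 2 to records with fee > 13
  - 3 records (original) are capped
Step 3: Calculate final sum = 103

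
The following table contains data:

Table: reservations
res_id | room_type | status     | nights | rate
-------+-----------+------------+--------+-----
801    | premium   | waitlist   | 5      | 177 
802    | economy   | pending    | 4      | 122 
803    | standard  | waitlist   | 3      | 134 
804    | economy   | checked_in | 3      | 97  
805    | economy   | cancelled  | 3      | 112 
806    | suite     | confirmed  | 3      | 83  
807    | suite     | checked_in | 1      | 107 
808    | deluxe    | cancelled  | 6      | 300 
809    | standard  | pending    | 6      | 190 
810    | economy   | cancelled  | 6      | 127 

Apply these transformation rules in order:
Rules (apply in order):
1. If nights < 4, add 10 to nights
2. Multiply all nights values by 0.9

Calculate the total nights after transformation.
81.0

Step 1: Apply Rule 1 - Add 10 to records with nights < 4
  - 5 records affected: 13 + (5 × 10) = 63
  - Unaffected records: 27
  - Sum after Rule 1: 90
Step 2: Apply Rule 2 - Multiply all by 0.9
  - 90 × 0.9 = 81.0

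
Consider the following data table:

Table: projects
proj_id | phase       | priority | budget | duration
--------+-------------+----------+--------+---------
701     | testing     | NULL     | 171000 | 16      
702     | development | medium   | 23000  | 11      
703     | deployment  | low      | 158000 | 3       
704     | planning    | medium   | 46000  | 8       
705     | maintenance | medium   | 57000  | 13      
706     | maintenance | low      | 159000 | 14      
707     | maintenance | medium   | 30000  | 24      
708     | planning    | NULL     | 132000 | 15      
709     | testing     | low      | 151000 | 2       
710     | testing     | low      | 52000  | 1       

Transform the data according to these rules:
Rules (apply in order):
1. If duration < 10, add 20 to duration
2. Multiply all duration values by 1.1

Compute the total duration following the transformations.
205.7

Step 1: Apply Rule 1 - Add 20 to records with duration < 10
  - 4 records affected: 14 + (4 × 20) = 94
  - Unaffected records: 93
  - Sum after Rule 1: 187
Step 2: Apply Rule 2 - Multiply all by 1.1
  - 187 × 1.1 = 205.7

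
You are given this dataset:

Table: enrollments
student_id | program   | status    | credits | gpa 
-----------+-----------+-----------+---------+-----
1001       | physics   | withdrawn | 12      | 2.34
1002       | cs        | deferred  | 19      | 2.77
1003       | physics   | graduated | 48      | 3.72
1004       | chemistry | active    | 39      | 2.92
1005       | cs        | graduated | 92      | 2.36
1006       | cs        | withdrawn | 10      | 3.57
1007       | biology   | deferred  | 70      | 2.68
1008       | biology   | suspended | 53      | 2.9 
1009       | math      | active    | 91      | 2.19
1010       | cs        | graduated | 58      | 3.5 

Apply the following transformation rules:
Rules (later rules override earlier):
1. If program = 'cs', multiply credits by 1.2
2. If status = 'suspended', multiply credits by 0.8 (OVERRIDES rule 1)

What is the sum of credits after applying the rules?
517.2

Step 1: Rule 2 takes priority for records with status = 'suspended'
  - 1 records: 53 × 0.8 = 42.4
Step 2: Rule 1 applies to remaining records with program = 'cs'
  - 4 records: 179 × 1.2 = 214.8
Step 3: Other records unchanged: 260
Step 4: Final sum = 42.4 + 214.8 + 260 = 517.2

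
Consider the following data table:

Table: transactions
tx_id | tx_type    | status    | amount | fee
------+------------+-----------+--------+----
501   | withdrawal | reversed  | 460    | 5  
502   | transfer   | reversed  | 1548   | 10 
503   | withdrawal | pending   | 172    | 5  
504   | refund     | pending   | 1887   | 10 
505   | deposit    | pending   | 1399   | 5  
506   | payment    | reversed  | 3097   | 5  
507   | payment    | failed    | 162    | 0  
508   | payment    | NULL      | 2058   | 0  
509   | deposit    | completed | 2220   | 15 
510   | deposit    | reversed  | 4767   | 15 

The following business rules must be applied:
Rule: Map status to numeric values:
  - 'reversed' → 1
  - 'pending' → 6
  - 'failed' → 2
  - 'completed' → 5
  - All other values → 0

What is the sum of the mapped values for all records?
29

Step 1: Apply mapping to each record
Step 2: Count by status:
  'reversed': 4 records × 1 = 4
  'pending': 3 records × 6 = 18
  'failed': 1 records × 2 = 2
  'completed': 1 records × 5 = 5
Step 3: Sum all mapped values = 29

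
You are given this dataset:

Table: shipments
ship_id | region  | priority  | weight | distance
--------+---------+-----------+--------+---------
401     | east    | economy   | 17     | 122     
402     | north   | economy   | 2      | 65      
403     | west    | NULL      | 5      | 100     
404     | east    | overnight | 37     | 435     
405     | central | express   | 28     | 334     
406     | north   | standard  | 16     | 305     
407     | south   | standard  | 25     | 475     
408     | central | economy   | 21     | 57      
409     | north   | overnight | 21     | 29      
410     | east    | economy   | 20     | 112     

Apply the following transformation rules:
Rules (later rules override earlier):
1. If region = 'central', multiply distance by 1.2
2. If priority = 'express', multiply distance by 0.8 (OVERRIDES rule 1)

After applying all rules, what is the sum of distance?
1978.6

Step 1: Rule 2 takes priority for records with priority = 'express'
  - 1 records: 334 × 0.8 = 267.2
Step 2: Rule 1 applies to remaining records with region = 'central'
  - 1 records: 57 × 1.2 = 68.4
Step 3: Other records unchanged: 1643
Step 4: Final sum = 267.2 + 68.4 + 1643 = 1978.6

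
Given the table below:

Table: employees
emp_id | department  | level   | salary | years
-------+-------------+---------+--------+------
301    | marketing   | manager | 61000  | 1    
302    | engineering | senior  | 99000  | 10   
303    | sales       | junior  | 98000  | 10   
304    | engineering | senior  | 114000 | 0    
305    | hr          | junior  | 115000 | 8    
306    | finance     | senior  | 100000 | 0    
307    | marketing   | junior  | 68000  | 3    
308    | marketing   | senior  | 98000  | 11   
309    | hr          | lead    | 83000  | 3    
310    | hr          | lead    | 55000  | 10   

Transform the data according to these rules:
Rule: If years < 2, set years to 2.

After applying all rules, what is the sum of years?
61

Step 1: 3 records have years < 2
Step 2: These records originally summed to 1
Step 3: After setting to minimum: 3 × 2 = 6
Step 4: Unaffected records sum: 55
Step 5: Final sum = 6 + 55 = 61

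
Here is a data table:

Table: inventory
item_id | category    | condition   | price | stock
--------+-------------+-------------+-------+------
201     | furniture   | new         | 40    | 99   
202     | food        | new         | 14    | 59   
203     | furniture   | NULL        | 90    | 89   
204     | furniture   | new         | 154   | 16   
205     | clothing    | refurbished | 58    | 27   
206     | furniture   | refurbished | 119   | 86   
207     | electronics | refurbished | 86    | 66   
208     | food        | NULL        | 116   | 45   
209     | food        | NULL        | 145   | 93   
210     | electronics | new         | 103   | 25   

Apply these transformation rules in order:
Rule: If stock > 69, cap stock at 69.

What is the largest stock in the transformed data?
69

Step 1: Original maximum stock = 99
Step 2: Apply cap at 69
Step 3: 4 records had stock > 69 and were capped
Step 4: Maximum after transformation = 69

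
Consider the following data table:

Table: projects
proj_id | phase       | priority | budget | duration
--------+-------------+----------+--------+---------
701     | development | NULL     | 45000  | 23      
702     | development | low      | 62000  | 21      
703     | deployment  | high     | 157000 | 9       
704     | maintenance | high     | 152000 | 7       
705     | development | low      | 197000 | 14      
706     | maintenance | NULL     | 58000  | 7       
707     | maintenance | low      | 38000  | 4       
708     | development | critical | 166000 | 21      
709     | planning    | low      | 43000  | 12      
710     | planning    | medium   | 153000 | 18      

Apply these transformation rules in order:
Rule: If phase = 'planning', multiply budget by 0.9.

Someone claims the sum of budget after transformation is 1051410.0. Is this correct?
No, the correct result is 1051400.0.

Step 1: Calculate the correct sum after transformation
Step 2: Apply multiplier 0.9 to records where phase = 'planning'
Step 3: Correct result = 1051400.0
Step 4: Claimed result = 1051410.0
Step 5: 1051400.0 ≠ 1051410.0
Conclusion: The claimed result is incorrect. The correct answer is 1051400.0.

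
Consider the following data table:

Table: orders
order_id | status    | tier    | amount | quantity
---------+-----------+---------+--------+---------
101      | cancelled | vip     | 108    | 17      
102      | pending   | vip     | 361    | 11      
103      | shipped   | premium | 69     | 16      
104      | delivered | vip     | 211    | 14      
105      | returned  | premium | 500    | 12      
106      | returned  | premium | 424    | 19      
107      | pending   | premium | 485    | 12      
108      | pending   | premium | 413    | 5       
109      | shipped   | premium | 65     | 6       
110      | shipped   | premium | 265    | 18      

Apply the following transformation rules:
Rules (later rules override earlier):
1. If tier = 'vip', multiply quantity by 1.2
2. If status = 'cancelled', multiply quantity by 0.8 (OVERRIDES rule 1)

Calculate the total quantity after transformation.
131.6

Step 1: Rule 2 takes priority for records with status = 'cancelled'
  - 1 records: 17 × 0.8 = 13.6
Step 2: Rule 1 applies to remaining records with tier = 'vip'
  - 2 records: 25 × 1.2 = 30.0
Step 3: Other records unchanged: 88
Step 4: Final sum = 13.6 + 30.0 + 88 = 131.6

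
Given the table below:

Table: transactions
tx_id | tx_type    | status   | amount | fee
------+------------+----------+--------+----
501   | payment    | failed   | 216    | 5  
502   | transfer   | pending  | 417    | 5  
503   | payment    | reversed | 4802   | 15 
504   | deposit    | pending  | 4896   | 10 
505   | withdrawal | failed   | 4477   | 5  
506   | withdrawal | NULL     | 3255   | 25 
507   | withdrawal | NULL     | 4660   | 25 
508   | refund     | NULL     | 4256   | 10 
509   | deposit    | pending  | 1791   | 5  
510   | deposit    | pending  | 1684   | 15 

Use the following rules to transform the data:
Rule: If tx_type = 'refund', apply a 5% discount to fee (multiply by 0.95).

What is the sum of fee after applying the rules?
119.5

Step 1: Records with tx_type = 'refund' have total fee = 10
Step 2: Apply multiplier: 10 × 0.95 = 9.5
Step 3: Other records total: 110
Step 4: Final sum = 9.5 + 110 = 119.5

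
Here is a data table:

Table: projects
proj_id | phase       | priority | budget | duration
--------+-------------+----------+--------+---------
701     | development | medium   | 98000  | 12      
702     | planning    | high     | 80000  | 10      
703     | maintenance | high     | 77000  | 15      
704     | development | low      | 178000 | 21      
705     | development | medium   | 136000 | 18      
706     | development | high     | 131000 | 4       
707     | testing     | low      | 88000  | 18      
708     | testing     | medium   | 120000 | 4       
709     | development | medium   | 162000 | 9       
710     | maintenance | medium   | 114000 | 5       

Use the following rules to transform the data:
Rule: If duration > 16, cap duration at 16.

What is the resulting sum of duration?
107

Step 1: 3 records have duration > 16
Step 2: These records originally summed to 57
Step 3: After capping: 3 × 16 = 48
Step 4: Unaffected records sum: 59
Step 5: Final sum = 48 + 59 = 107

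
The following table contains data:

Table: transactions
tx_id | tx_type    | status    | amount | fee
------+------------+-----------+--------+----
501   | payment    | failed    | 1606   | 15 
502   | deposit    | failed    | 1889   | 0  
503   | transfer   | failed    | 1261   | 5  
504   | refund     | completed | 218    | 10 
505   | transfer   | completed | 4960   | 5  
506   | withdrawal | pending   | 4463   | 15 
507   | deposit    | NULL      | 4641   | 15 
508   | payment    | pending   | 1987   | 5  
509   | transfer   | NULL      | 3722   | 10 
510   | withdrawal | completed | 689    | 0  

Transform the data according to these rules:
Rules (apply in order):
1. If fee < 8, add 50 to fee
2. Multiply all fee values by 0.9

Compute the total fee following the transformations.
297.0

Step 1: Apply Rule 1 - Add 50 to records with fee < 8
  - 5 records affected: 15 + (5 × 50) = 265
  - Unaffected records: 65
  - Sum after Rule 1: 330
Step 2: Apply Rule 2 - Multiply all by 0.9
  - 330 × 0.9 = 297.0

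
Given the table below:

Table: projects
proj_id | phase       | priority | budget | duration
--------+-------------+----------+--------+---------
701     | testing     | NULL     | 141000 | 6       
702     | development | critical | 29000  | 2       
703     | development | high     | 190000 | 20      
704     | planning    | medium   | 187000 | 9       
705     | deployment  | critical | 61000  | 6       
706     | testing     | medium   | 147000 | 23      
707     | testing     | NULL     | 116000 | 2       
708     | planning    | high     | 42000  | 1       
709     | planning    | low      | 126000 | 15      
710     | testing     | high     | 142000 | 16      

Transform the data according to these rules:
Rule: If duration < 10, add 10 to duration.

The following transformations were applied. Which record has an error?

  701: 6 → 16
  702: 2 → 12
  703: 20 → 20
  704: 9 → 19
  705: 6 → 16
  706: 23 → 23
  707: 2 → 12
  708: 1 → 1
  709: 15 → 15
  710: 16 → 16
Record 708 has an error. The correct transformed value should be 11, not 1.

Step 1: Check each record against the rule
Step 2: Record 708 has duration = 1
Step 3: Since 1 < 10, the bonus should have been applied
Step 4: Correct value = 11, but claimed value = 1
Conclusion: Record 708 has the error.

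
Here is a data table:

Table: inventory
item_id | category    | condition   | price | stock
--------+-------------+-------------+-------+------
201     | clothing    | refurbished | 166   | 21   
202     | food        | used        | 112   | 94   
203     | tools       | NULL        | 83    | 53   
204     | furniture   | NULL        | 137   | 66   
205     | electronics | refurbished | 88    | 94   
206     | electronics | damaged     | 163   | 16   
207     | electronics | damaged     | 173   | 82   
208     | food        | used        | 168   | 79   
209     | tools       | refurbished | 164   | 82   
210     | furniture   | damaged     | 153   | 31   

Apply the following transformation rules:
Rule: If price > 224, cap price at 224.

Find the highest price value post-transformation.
173

Step 1: Original maximum price = 173
Step 2: Check cap of 224 against maximum
Step 3: No records exceed the cap (max 173 <= cap 224), so no capping applies
Step 4: Maximum after transformation = 173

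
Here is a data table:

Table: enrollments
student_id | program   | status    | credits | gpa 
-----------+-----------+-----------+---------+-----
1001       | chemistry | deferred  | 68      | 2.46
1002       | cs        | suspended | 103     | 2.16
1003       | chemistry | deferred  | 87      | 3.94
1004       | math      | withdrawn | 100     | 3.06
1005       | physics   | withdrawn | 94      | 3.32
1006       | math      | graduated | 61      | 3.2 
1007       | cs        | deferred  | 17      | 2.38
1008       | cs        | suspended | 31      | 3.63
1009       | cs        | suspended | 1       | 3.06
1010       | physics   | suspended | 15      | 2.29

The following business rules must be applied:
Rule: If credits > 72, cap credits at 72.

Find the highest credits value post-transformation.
72

Step 1: Original maximum credits = 103
Step 2: Apply cap at 72
Step 3: 4 records had credits > 72 and were capped
Step 4: Maximum after transformation = 72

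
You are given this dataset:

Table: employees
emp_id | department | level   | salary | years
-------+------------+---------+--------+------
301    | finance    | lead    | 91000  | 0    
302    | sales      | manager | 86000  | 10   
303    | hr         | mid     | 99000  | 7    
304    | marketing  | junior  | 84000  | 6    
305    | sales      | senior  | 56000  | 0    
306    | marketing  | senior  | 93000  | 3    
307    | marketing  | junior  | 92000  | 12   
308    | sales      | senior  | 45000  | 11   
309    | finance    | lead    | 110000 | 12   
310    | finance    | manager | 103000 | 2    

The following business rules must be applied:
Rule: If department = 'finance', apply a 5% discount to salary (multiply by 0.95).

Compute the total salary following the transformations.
843800.0

Step 1: Records with department = 'finance' have total salary = 304000
Step 2: Apply multiplier: 304000 × 0.95 = 288800.0
Step 3: Other records total: 555000
Step 4: Final sum = 288800.0 + 555000 = 843800.0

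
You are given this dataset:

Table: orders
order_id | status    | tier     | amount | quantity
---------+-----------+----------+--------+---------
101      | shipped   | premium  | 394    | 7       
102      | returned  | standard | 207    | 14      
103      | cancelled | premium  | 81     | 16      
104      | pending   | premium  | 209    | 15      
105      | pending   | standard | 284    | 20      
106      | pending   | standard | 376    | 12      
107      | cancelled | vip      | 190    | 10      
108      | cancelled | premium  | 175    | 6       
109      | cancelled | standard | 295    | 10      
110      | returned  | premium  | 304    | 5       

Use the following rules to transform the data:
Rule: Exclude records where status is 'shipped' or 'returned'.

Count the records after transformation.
7

Step 1: Count records to exclude
  - 1 (shipped) + 2 (returned) = 3 records
Step 2: Total records: 10
Step 3: Remaining = 10 - 3 = 7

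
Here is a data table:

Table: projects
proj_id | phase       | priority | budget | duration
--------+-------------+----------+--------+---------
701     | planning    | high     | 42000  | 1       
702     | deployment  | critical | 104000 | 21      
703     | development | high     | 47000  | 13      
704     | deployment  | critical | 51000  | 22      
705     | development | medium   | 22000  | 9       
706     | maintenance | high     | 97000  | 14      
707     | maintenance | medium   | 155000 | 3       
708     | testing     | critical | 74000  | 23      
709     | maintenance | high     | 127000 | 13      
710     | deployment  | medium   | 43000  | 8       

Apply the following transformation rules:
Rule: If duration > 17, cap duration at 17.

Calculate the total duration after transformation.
112

Step 1: 3 records have duration > 17
Step 2: These records originally summed to 66
Step 3: After capping: 3 × 17 = 51
Step 4: Unaffected records sum: 61
Step 5: Final sum = 51 + 61 = 112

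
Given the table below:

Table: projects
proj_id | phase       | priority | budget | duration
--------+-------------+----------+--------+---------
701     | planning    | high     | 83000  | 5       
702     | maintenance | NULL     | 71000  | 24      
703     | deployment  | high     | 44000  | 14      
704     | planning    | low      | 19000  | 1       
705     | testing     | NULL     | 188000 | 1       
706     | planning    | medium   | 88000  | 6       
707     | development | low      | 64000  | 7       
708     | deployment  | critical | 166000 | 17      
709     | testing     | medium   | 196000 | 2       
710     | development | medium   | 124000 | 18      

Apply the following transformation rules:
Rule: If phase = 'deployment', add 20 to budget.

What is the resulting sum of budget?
1043040

Step 1: Count records where phase = 'deployment': 2
Step 2: Total bonus added: 2 × 20 = 40
Step 3: Original sum of budget: 1043000
Step 4: Final sum = 1043000 + 40 = 1043040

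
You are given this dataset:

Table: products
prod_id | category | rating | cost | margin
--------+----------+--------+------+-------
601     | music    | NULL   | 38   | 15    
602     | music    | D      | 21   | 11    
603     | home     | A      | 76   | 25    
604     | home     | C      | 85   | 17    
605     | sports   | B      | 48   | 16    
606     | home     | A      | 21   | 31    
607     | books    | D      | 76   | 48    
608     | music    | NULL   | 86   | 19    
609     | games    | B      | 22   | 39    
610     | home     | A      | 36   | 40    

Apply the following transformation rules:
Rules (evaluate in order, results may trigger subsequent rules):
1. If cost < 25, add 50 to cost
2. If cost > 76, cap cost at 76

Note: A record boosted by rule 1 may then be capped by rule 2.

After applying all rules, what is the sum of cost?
640

Step 1: Apply rule 1 to records with cost < 25
  - 3 records get bonus of 50
  - Of these, 0 records then exceed 76 and get capped
Step 2: Apply rule 2 to records with cost > 76
  - 2 records (original) are capped
Step 3: Calculate final sum = 640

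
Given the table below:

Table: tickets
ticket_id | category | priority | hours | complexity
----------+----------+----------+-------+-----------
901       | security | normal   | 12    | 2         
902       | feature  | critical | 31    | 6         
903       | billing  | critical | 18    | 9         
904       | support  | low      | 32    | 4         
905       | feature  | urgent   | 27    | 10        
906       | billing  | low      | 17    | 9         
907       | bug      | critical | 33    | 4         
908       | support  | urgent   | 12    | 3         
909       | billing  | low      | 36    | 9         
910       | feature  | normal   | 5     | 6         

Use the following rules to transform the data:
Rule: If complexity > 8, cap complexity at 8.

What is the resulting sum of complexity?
57

Step 1: 4 records have complexity > 8
Step 2: These records originally summed to 37
Step 3: After capping: 4 × 8 = 32
Step 4: Unaffected records sum: 25
Step 5: Final sum = 32 + 25 = 57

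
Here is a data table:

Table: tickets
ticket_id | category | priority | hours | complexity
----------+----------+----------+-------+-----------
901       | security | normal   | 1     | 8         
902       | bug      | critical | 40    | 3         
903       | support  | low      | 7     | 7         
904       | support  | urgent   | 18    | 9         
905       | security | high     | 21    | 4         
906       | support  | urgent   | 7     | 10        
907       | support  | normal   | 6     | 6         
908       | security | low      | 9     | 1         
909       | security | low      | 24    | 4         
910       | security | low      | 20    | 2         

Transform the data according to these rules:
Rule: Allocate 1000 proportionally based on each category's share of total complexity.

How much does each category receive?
bug: 55.56, security: 351.85, support: 592.59

Step 1: Calculate total complexity = 54
Step 2: Calculate each category's proportion:
  bug: 3/54 = 5.56% → 55.56
  security: 19/54 = 35.19% → 351.85
  support: 32/54 = 59.26% → 592.59
Step 3: Verify: sum of allocations ≈ 1000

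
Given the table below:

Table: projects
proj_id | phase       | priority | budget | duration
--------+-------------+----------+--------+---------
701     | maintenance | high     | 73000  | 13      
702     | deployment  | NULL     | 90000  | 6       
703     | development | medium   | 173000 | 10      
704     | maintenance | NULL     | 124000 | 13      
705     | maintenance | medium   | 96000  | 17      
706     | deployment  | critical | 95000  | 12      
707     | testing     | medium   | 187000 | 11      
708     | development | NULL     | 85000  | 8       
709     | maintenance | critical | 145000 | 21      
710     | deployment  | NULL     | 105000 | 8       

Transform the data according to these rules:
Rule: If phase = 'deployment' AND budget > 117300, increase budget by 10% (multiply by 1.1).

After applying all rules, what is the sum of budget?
1173000

Step 1: Find records where phase = 'deployment' AND budget > 117300
Step 2: 0 records match, summing to 0
Step 3: After multiplier: 0 × 1.1 = 0.0
Step 4: Unaffected records sum: 1173000
Step 5: Final sum = 0.0 + 1173000 = 1173000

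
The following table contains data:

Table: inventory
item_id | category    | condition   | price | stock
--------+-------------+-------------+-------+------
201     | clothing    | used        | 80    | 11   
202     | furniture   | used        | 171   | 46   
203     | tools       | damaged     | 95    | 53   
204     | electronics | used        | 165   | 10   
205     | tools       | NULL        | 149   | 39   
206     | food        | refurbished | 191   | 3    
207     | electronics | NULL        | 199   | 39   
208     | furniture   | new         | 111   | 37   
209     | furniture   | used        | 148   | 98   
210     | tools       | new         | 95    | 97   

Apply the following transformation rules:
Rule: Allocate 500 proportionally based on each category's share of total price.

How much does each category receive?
clothing: 28.49, electronics: 129.63, food: 68.02, furniture: 153.13, tools: 120.73

Step 1: Calculate total price = 1404
Step 2: Calculate each category's proportion:
  clothing: 80/1404 = 5.70% → 28.49
  electronics: 364/1404 = 25.93% → 129.63
  food: 191/1404 = 13.60% → 68.02
  furniture: 430/1404 = 30.63% → 153.13
  tools: 339/1404 = 24.15% → 120.73
Step 3: Verify: sum of allocations ≈ 500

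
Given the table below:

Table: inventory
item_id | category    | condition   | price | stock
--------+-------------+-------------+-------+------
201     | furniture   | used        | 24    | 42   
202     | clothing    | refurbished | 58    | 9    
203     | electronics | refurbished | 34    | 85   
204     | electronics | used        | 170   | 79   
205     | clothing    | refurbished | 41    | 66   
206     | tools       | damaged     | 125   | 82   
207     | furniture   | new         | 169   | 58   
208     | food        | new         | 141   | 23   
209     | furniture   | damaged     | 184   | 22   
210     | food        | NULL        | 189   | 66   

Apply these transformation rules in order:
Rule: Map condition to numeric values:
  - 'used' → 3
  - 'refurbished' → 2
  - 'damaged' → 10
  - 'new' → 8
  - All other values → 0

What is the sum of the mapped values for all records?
48

Step 1: Apply mapping to each record
Step 2: Count by status:
  'used': 2 records × 3 = 6
  'refurbished': 3 records × 2 = 6
  'damaged': 2 records × 10 = 20
  'new': 2 records × 8 = 16
Step 3: Sum all mapped values = 48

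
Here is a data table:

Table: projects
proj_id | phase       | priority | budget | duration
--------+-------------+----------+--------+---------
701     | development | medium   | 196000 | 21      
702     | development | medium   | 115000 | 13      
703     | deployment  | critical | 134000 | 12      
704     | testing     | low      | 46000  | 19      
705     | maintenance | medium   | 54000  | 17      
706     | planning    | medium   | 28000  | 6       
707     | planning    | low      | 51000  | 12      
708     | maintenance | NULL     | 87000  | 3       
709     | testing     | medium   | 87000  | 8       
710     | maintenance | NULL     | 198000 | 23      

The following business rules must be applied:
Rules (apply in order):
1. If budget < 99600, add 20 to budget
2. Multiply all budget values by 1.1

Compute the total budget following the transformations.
1095732.0

Step 1: Apply Rule 1 - Add 20 to records with budget < 99600
  - 6 records affected: 353000 + (6 × 20) = 353120
  - Unaffected records: 643000
  - Sum after Rule 1: 996120
Step 2: Apply Rule 2 - Multiply all by 1.1
  - 996120 × 1.1 = 1095732.0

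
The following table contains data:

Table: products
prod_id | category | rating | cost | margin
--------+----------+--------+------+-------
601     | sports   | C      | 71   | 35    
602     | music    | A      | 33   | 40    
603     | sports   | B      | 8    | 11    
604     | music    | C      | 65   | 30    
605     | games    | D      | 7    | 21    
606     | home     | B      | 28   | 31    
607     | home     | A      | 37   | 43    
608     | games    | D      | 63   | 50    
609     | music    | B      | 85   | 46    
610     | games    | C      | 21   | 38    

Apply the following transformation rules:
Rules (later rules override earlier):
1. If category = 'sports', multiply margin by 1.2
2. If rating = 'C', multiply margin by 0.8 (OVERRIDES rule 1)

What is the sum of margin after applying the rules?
326.6

Step 1: Rule 2 takes priority for records with rating = 'C'
  - 3 records: 103 × 0.8 = 82.4
Step 2: Rule 1 applies to remaining records with category = 'sports'
  - 1 records: 11 × 1.2 = 13.2
Step 3: Other records unchanged: 231
Step 4: Final sum = 82.4 + 13.2 + 231 = 326.6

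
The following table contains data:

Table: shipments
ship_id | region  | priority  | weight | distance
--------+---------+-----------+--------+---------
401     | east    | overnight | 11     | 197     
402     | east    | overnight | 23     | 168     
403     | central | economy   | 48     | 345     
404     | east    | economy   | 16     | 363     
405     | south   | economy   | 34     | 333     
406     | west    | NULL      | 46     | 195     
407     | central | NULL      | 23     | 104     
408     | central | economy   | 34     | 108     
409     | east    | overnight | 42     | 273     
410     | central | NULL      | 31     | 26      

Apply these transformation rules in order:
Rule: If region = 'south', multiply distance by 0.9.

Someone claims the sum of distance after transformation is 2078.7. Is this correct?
Yes, the result is correct.

Step 1: Calculate the correct sum after transformation
Step 2: Apply multiplier 0.9 to records where region = 'south'
Step 3: Correct result = 2078.7
Step 4: Claimed result = 2078.7
Step 5: 2078.7 = 2078.7 ✓
Conclusion: The claimed result is correct.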